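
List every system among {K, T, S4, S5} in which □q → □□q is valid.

S4, S5

S4-tableau for the negation ¬(□q → □□q):
1. ¬(□q → □□q), 0
2. □q, 0
3. ¬□□q, 0
4. q, 0
5. ¬□q, 1
6. q, 1
7. ¬q, 2
8. q, 2
Accessibility: 0R0, 0R1, 0R2, 1R1, 1R2, 2R2
Branch closes: q and ¬q both at 2.
Every branch closes (one shown): valid in S4, hence also in S5 (every theorem of S4 is a theorem of S5).
T-tableau for the negation ¬(□q → □□q):
1. ¬(□q → □□q), 0
2. □q, 0
3. ¬□□q, 0
4. q, 0
5. ¬□q, 1
6. q, 1
7. ¬q, 2
Accessibility: 0R0, 0R1, 1R1, 1R2, 2R2
Complete open branch: countermodel on a T-frame, so not valid in T, nor in K (the same frame is also a K-frame).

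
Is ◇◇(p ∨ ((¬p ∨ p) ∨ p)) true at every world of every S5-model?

Tableau for the negation ¬◇◇(p ∨ ((¬p ∨ p) ∨ p)):
1. ¬◇◇(p ∨ ((¬p ∨ p) ∨ p)), u
2. ¬◇(p ∨ ((¬p ∨ p) ∨ p)), u   [¬◇-rule on 1 via uRu]
3. ¬(p ∨ ((¬p ∨ p) ∨ p)), u   [¬◇-rule on 2 via uRu]
4. ¬p, u   [¬∨-rule on 3]
5. ¬((¬p ∨ p) ∨ p), u   [¬∨-rule on 3]
6. ¬(¬p ∨ p), u   [¬∨-rule on 5]
7. p, u   [¬∨-rule on 6]
Accessibility: uRu
Branch closes: p and ¬p both at u.
All branches of the negation close; one closing branch shown above.

Valid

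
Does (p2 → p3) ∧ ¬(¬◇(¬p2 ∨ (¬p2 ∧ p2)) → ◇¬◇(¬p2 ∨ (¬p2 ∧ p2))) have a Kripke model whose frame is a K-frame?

1. (p2 → p3) ∧ ¬(¬◇(¬p2 ∨ (¬p2 ∧ p2)) → ◇¬◇(¬p2 ∨ (¬p2 ∧ p2))), w0
2. p2 → p3, w0
3. ¬(¬◇(¬p2 ∨ (¬p2 ∧ p2)) → ◇¬◇(¬p2 ∨ (¬p2 ∧ p2))), w0
4. ¬◇(¬p2 ∨ (¬p2 ∧ p2)), w0
5. ¬◇¬◇(¬p2 ∨ (¬p2 ∧ p2)), w0
6. p3, w0

Satisfiable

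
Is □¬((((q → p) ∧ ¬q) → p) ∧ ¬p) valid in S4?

Invalid (countermodel exists)

Tableau for the negation ¬□¬((((q → p) ∧ ¬q) → p) ∧ ¬p):
1. ¬□¬((((q → p) ∧ ¬q) → p) ∧ ¬p), u
2. (((q → p) ∧ ¬q) → p) ∧ ¬p, v
3. ((q → p) ∧ ¬q) → p, v
4. ¬p, v
5. ¬((q → p) ∧ ¬q), v
6. q, v
Accessibility: uRu, uRv, vRv
The negation has an open branch (countermodel exists).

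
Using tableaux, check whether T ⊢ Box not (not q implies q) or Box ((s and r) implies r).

Valid

Tableau for the negation not (Box not (not q implies q) or Box ((s and r) implies r)):
1. not (Box not (not q implies q) or Box ((s and r) implies r)), w0
2. not Box not (not q implies q), w0
3. not Box ((s and r) implies r), w0
4. not q implies q, w1
5. q, w1
6. not ((s and r) implies r), w2
7. s and r, w2
8. not r, w2
9. s, w2
10. r, w2
Accessibility: w0Rw0, w0Rw1, w0Rw2, w1Rw1, w2Rw2
Branch closes: r and not r both at w2.
Every branch of the negation's tableau closes; the branch above is one of them.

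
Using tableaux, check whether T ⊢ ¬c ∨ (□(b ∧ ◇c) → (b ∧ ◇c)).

Tableau for the negation ¬(¬c ∨ (□(b ∧ ◇c) → (b ∧ ◇c))):
1. ¬(¬c ∨ (□(b ∧ ◇c) → (b ∧ ◇c))), u
2. c, u
3. ¬(□(b ∧ ◇c) → (b ∧ ◇c)), u
4. □(b ∧ ◇c), u
5. ¬(b ∧ ◇c), u
6. b ∧ ◇c, u
7. b, u
8. ◇c, u
9. ¬◇c, u
10. ¬c, u
Accessibility: uRu
Branch closes: c and ¬c both at u.
Every branch of the negation's tableau closes; the branch above is one of them.

Valid in T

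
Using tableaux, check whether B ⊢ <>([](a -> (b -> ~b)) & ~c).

Tableau for the negation ~<>([](a -> (b -> ~b)) & ~c):
1. ~<>([](a -> (b -> ~b)) & ~c), 0
2. ~([](a -> (b -> ~b)) & ~c), 0
3. c, 0
Accessibility: 0R0
The negation has an open branch (countermodel exists).

Invalid (countermodel exists)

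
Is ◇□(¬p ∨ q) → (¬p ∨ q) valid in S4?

Tableau for the negation ¬(◇□(¬p ∨ q) → (¬p ∨ q)):
1. ¬(◇□(¬p ∨ q) → (¬p ∨ q)), u
2. ◇□(¬p ∨ q), u   [¬→-rule on 1]
3. ¬(¬p ∨ q), u   [¬→-rule on 1]
4. p, u   [¬∨-rule on 3]
5. ¬q, u   [¬∨-rule on 3]
6. □(¬p ∨ q), v   [◇-rule on 2: fresh world v, uRv]
7. ¬p ∨ q, v   [□-rule on 6 via vRv]
8. q, v   [∨-rule on 7 (branches; this branch)]
Accessibility: uRu, uRv, vRv
The negation has an open branch (countermodel exists).

Invalid (countermodel exists)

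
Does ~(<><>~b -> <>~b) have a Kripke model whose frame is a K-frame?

1. ~(<><>~b -> <>~b), w0
2. <><>~b, w0
3. ~<>~b, w0
4. <>~b, w1
5. b, w1
6. ~b, w2
Accessibility: w0Rw1, w1Rw2

Satisfiable (open branch found)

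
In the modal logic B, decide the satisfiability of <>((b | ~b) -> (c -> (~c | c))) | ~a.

1. <>((b | ~b) -> (c -> (~c | c))) | ~a, w0
2. ~a, w0
Accessibility: w0Rw0

Satisfiable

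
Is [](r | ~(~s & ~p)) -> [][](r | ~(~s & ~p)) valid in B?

Not valid

Tableau for the negation ~([](r | ~(~s & ~p)) -> [][](r | ~(~s & ~p))):
1. ~([](r | ~(~s & ~p)) -> [][](r | ~(~s & ~p))), u
2. [](r | ~(~s & ~p)), u
3. ~[][](r | ~(~s & ~p)), u
4. r | ~(~s & ~p), u
5. ~(~s & ~p), u
6. p, u
7. ~[](r | ~(~s & ~p)), v
8. r | ~(~s & ~p), v
9. ~(~s & ~p), v
10. p, v
11. ~(r | ~(~s & ~p)), w
12. ~r, w
13. ~s & ~p, w
14. ~s, w
15. ~p, w
Accessibility: uRu, uRv, vRu, vRv, vRw, wRv, wRw
The negation has an open branch (countermodel exists).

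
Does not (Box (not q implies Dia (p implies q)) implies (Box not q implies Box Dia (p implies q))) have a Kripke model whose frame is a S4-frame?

Unsatisfiable

1. not (Box (not q implies Dia (p implies q)) implies (Box not q implies Box Dia (p implies q))), w0
2. Box (not q implies Dia (p implies q)), w0   [neg-implies-rule on 1]
3. not (Box not q implies Box Dia (p implies q)), w0   [neg-implies-rule on 1]
4. Box not q, w0   [neg-implies-rule on 3]
5. not Box Dia (p implies q), w0   [neg-implies-rule on 3]
6. not q implies Dia (p implies q), w0   [Box-rule on 2 via w0Rw0]
7. not q, w0   [Box-rule on 4 via w0Rw0]
8. Dia (p implies q), w0   [implies-rule on 6 (branches; this branch)]
9. not Dia (p implies q), w1   [neg-Box-rule on 5: fresh world w1, w0Rw1]
10. not q implies Dia (p implies q), w1   [Box-rule on 2 via w0Rw1]
11. not q, w1   [Box-rule on 4 via w0Rw1]
12. not (p implies q), w1   [neg-Dia-rule on 9 via w1Rw1]
13. p, w1   [neg-implies-rule on 12]
14. Dia (p implies q), w1   [implies-rule on 10 (branches; this branch)]
15. p implies q, w2   [Dia-rule on 8: fresh world w2, w0Rw2]
16. not q implies Dia (p implies q), w2   [Box-rule on 2 via w0Rw2]
17. not q, w2   [Box-rule on 4 via w0Rw2]
18. not p, w2   [implies-rule on 15 (branches; this branch)]
19. Dia (p implies q), w2   [implies-rule on 16 (branches; this branch)]
20. p implies q, w3   [Dia-rule on 14: fresh world w3, w1Rw3]
21. not q implies Dia (p implies q), w3   [Box-rule on 2 via w0Rw3]
22. not q, w3   [Box-rule on 4 via w0Rw3]
23. not (p implies q), w3   [neg-Dia-rule on 9 via w1Rw3]
24. p, w3   [neg-implies-rule on 23]
25. q, w3   [implies-rule on 20 (branches; this branch)]
Accessibility: w0Rw0, w0Rw1, w0Rw2, w0Rw3, w1Rw1, w1Rw3, w2Rw2, w3Rw3
Branch closes: q and not q both at w3.
All branches of the tableau close; one closing branch shown above.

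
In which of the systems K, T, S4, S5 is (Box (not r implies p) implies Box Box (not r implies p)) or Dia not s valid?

T-tableau for the negation not ((Box (not r implies p) implies Box Box (not r implies p)) or Dia not s):
1. not ((Box (not r implies p) implies Box Box (not r implies p)) or Dia not s), w0
2. not (Box (not r implies p) implies Box Box (not r implies p)), w0
3. not Dia not s, w0
4. Box (not r implies p), w0
5. not Box Box (not r implies p), w0
6. s, w0
7. not r implies p, w0
8. p, w0
9. not Box (not r implies p), w1
10. s, w1
11. not r implies p, w1
12. p, w1
13. not (not r implies p), w2
14. not r, w2
15. not p, w2
Accessibility: w0Rw0, w0Rw1, w1Rw1, w1Rw2, w2Rw2
Complete open branch: countermodel on a T-frame, so not valid in T, nor in K (the same frame is also a K-frame).
S4-tableau for the negation not ((Box (not r implies p) implies Box Box (not r implies p)) or Dia not s):
1. not ((Box (not r implies p) implies Box Box (not r implies p)) or Dia not s), w0
2. not (Box (not r implies p) implies Box Box (not r implies p)), w0
3. not Dia not s, w0
4. Box (not r implies p), w0
5. not Box Box (not r implies p), w0
6. s, w0
7. not r implies p, w0
8. p, w0
9. not Box (not r implies p), w1
10. s, w1
11. not r implies p, w1
12. p, w1
13. not (not r implies p), w2
14. not r, w2
15. not p, w2
16. s, w2
17. not r implies p, w2
18. p, w2
Accessibility: w0Rw0, w0Rw1, w0Rw2, w1Rw1, w1Rw2, w2Rw2
Branch closes: p and not p both at w2.
Every branch closes (one shown): valid in S4, hence also in S5 (every theorem of S4 is a theorem of S5).

S4, S5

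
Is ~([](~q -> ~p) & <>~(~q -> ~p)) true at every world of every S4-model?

Tableau for the negation [](~q -> ~p) & <>~(~q -> ~p):
1. [](~q -> ~p) & <>~(~q -> ~p), 0
2. [](~q -> ~p), 0   [&-rule on 1]
3. <>~(~q -> ~p), 0   [&-rule on 1]
4. ~q -> ~p, 0   [[]-rule on 2 via 0R0]
5. ~p, 0   [->-rule on 4 (branches; this branch)]
6. ~(~q -> ~p), 1   [<>-rule on 3: fresh world 1, 0R1]
7. ~q, 1   [~->-rule on 6]
8. p, 1   [~->-rule on 6]
9. ~q -> ~p, 1   [[]-rule on 2 via 0R1]
10. ~p, 1   [->-rule on 9 (branches; this branch)]
Accessibility: 0R0, 0R1, 1R1
Branch closes: p and ~p both at 1.
Every branch of the negation's tableau closes; the branch above is one of them.

Valid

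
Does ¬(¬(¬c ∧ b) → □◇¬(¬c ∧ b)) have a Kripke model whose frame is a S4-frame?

1. ¬(¬(¬c ∧ b) → □◇¬(¬c ∧ b)), 0
2. ¬(¬c ∧ b), 0
3. ¬□◇¬(¬c ∧ b), 0
4. ¬b, 0
5. ¬◇¬(¬c ∧ b), 1
6. ¬c ∧ b, 1
7. ¬c, 1
8. b, 1
Accessibility: 0R0, 0R1, 1R1

Yes, satisfiable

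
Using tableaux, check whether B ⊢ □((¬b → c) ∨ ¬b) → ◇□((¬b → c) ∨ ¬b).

Tableau for the negation ¬(□((¬b → c) ∨ ¬b) → ◇□((¬b → c) ∨ ¬b)):
1. ¬(□((¬b → c) ∨ ¬b) → ◇□((¬b → c) ∨ ¬b)), 0
2. □((¬b → c) ∨ ¬b), 0
3. ¬◇□((¬b → c) ∨ ¬b), 0
4. (¬b → c) ∨ ¬b, 0
5. ¬□((¬b → c) ∨ ¬b), 0
6. ¬b → c, 0
7. c, 0
8. ¬((¬b → c) ∨ ¬b), 1
9. ¬(¬b → c), 1
10. b, 1
11. ¬b, 1
12. ¬c, 1
Accessibility: 0R0, 0R1, 1R0, 1R1
Branch closes: b and ¬b both at 1.
All branches of the negation close; one closing branch shown above.

Yes, valid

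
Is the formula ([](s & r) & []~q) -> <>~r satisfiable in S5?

1. ([](s & r) & []~q) -> <>~r, w0
2. <>~r, w0
3. ~r, w1
Accessibility: w0Rw0, w0Rw1, w1Rw0, w1Rw1

Satisfiable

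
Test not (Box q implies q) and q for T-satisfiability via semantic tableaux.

1. not (Box q implies q) and q, 0
2. not (Box q implies q), 0
3. q, 0
4. Box q, 0
5. not q, 0
Accessibility: 0R0
Branch closes: q and not q both at 0.
Every branch closes; the branch above is one of them.

Unsatisfiable (every branch closes)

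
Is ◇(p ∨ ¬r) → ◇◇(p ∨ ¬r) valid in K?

Tableau for the negation ¬(◇(p ∨ ¬r) → ◇◇(p ∨ ¬r)):
1. ¬(◇(p ∨ ¬r) → ◇◇(p ∨ ¬r)), u
2. ◇(p ∨ ¬r), u
3. ¬◇◇(p ∨ ¬r), u
4. p ∨ ¬r, v
5. ¬◇(p ∨ ¬r), v
6. ¬r, v
Accessibility: uRv
The negation has an open branch (countermodel exists).

Not valid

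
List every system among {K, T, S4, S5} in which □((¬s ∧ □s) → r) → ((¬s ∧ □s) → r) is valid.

T-tableau for the negation ¬(□((¬s ∧ □s) → r) → ((¬s ∧ □s) → r)):
1. ¬(□((¬s ∧ □s) → r) → ((¬s ∧ □s) → r)), w0
2. □((¬s ∧ □s) → r), w0   [¬→-rule on 1]
3. ¬((¬s ∧ □s) → r), w0   [¬→-rule on 1]
4. ¬s ∧ □s, w0   [¬→-rule on 3]
5. ¬r, w0   [¬→-rule on 3]
6. ¬s, w0   [∧-rule on 4]
7. □s, w0   [∧-rule on 4]
8. (¬s ∧ □s) → r, w0   [□-rule on 2 via w0Rw0]
9. s, w0   [□-rule on 7 via w0Rw0]
Accessibility: w0Rw0
Branch closes: s and ¬s both at w0.
Every branch closes (one shown): valid in T, hence also in S4, S5 (every theorem of T is a theorem of S4 and S5).
K-tableau for the negation ¬(□((¬s ∧ □s) → r) → ((¬s ∧ □s) → r)):
1. ¬(□((¬s ∧ □s) → r) → ((¬s ∧ □s) → r)), w0
2. □((¬s ∧ □s) → r), w0   [¬→-rule on 1]
3. ¬((¬s ∧ □s) → r), w0   [¬→-rule on 1]
4. ¬s ∧ □s, w0   [¬→-rule on 3]
5. ¬r, w0   [¬→-rule on 3]
6. ¬s, w0   [∧-rule on 4]
7. □s, w0   [∧-rule on 4]
Complete open branch: countermodel on a K-frame, so not valid in K.

T, S4, S5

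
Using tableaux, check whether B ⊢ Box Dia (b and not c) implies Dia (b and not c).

Yes, valid

Tableau for the negation not (Box Dia (b and not c) implies Dia (b and not c)):
1. not (Box Dia (b and not c) implies Dia (b and not c)), 0
2. Box Dia (b and not c), 0   [neg-implies-rule on 1]
3. not Dia (b and not c), 0   [neg-implies-rule on 1]
4. Dia (b and not c), 0   [Box-rule on 2 via 0R0]
5. not (b and not c), 0   [neg-Dia-rule on 3 via 0R0]
6. c, 0   [neg-and-rule on 5 (branches; this branch)]
7. b and not c, 1   [Dia-rule on 4: fresh world 1, 0R1]
8. b, 1   [and-rule on 7]
9. not c, 1   [and-rule on 7]
10. Dia (b and not c), 1   [Box-rule on 2 via 0R1]
11. not (b and not c), 1   [neg-Dia-rule on 3 via 0R1]
12. c, 1   [neg-and-rule on 11 (branches; this branch)]
Accessibility: 0R0, 0R1, 1R0, 1R1
Branch closes: c and not c both at 1.
Every branch of the negation's tableau closes; the branch above is one of them.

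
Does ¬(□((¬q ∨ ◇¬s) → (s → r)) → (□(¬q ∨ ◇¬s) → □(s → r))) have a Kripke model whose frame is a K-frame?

1. ¬(□((¬q ∨ ◇¬s) → (s → r)) → (□(¬q ∨ ◇¬s) → □(s → r))), 0
2. □((¬q ∨ ◇¬s) → (s → r)), 0
3. ¬(□(¬q ∨ ◇¬s) → □(s → r)), 0
4. □(¬q ∨ ◇¬s), 0
5. ¬□(s → r), 0
6. ¬(s → r), 1
7. s, 1
8. ¬r, 1
9. (¬q ∨ ◇¬s) → (s → r), 1
10. ¬q ∨ ◇¬s, 1
11. ¬(¬q ∨ ◇¬s), 1
12. q, 1
13. ¬◇¬s, 1
14. ◇¬s, 1
15. ¬s, 2
16. s, 2
Accessibility: 0R1, 1R2
Branch closes: s and ¬s both at 2.
All branches of the tableau close; one closing branch shown above.

No, unsatisfiable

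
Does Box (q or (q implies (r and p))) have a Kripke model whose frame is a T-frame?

Yes, satisfiable

1. Box (q or (q implies (r and p))), u
2. q or (q implies (r and p)), u   [Box-rule on 1 via uRu]
3. q implies (r and p), u   [or-rule on 2 (branches; this branch)]
4. r and p, u   [implies-rule on 3 (branches; this branch)]
5. r, u   [and-rule on 4]
6. p, u   [and-rule on 4]
Accessibility: uRu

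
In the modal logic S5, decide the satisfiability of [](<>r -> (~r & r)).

1. [](<>r -> (~r & r)), w0
2. <>r -> (~r & r), w0
3. ~<>r, w0
4. ~r, w0
Accessibility: w0Rw0

Yes, satisfiable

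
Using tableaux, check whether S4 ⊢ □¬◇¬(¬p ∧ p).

Tableau for the negation ¬□¬◇¬(¬p ∧ p):
1. ¬□¬◇¬(¬p ∧ p), w0
2. ◇¬(¬p ∧ p), w1
3. ¬(¬p ∧ p), w2
4. ¬p, w2
Accessibility: w0Rw0, w0Rw1, w0Rw2, w1Rw1, w1Rw2, w2Rw2
The negation has an open branch (countermodel exists).

Invalid (countermodel exists)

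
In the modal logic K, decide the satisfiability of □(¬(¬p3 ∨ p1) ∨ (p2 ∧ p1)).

Satisfiable (open branch found)

1. □(¬(¬p3 ∨ p1) ∨ (p2 ∧ p1)), w0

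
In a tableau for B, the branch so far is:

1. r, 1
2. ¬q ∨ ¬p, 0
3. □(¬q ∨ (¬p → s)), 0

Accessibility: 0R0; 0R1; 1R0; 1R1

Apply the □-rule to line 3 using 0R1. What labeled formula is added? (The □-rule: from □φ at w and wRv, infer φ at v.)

¬q ∨ (¬p → s), 1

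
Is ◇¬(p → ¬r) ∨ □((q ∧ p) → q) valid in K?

Tableau for the negation ¬(◇¬(p → ¬r) ∨ □((q ∧ p) → q)):
1. ¬(◇¬(p → ¬r) ∨ □((q ∧ p) → q)), u
2. ¬◇¬(p → ¬r), u
3. ¬□((q ∧ p) → q), u
4. ¬((q ∧ p) → q), v
5. q ∧ p, v
6. ¬q, v
7. q, v
8. p, v
Accessibility: uRv
Branch closes: q and ¬q both at v.
Every branch of the negation's tableau closes; the branch above is one of them.

Valid in K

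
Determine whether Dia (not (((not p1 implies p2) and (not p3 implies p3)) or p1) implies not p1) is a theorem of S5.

Tableau for the negation not Dia (not (((not p1 implies p2) and (not p3 implies p3)) or p1) implies not p1):
1. not Dia (not (((not p1 implies p2) and (not p3 implies p3)) or p1) implies not p1), 0
2. not (not (((not p1 implies p2) and (not p3 implies p3)) or p1) implies not p1), 0   [neg-Dia-rule on 1 via 0R0]
3. not (((not p1 implies p2) and (not p3 implies p3)) or p1), 0   [neg-implies-rule on 2]
4. p1, 0   [neg-implies-rule on 2]
5. not ((not p1 implies p2) and (not p3 implies p3)), 0   [neg-or-rule on 3]
6. not p1, 0   [neg-or-rule on 3]
Accessibility: 0R0
Branch closes: p1 and not p1 both at 0.
All branches of the negation close; one closing branch shown above.

Valid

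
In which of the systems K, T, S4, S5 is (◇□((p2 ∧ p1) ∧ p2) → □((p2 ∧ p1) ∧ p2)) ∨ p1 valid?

S5-tableau for the negation ¬((◇□((p2 ∧ p1) ∧ p2) → □((p2 ∧ p1) ∧ p2)) ∨ p1):
1. ¬((◇□((p2 ∧ p1) ∧ p2) → □((p2 ∧ p1) ∧ p2)) ∨ p1), 0
2. ¬(◇□((p2 ∧ p1) ∧ p2) → □((p2 ∧ p1) ∧ p2)), 0
3. ¬p1, 0
4. ◇□((p2 ∧ p1) ∧ p2), 0
5. ¬□((p2 ∧ p1) ∧ p2), 0
6. □((p2 ∧ p1) ∧ p2), 1
7. (p2 ∧ p1) ∧ p2, 0
8. p2 ∧ p1, 0
9. p2, 0
10. p1, 0
Accessibility: 0R0, 0R1, 1R0, 1R1
Branch closes: p1 and ¬p1 both at 0.
Every branch closes (one shown): valid in S5.
S4-tableau for the negation ¬((◇□((p2 ∧ p1) ∧ p2) → □((p2 ∧ p1) ∧ p2)) ∨ p1):
1. ¬((◇□((p2 ∧ p1) ∧ p2) → □((p2 ∧ p1) ∧ p2)) ∨ p1), 0
2. ¬(◇□((p2 ∧ p1) ∧ p2) → □((p2 ∧ p1) ∧ p2)), 0
3. ¬p1, 0
4. ◇□((p2 ∧ p1) ∧ p2), 0
5. ¬□((p2 ∧ p1) ∧ p2), 0
6. □((p2 ∧ p1) ∧ p2), 1
7. (p2 ∧ p1) ∧ p2, 1
8. p2 ∧ p1, 1
9. p2, 1
10. p1, 1
11. ¬((p2 ∧ p1) ∧ p2), 2
12. ¬p2, 2
Accessibility: 0R0, 0R1, 0R2, 1R1, 2R2
Complete open branch: countermodel on an S4-frame, so not valid in S4, nor in K, T (the same frame is also a K-frame and a T-frame).

S5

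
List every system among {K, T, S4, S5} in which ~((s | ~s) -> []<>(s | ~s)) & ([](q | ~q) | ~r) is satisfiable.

T-tableau for the formula:
1. ~((s | ~s) -> []<>(s | ~s)) & ([](q | ~q) | ~r), u
2. ~((s | ~s) -> []<>(s | ~s)), u
3. [](q | ~q) | ~r, u
4. s | ~s, u
5. ~[]<>(s | ~s), u
6. [](q | ~q), u
7. q | ~q, u
8. ~s, u
9. ~q, u
10. ~<>(s | ~s), v
11. q | ~q, v
12. ~(s | ~s), v
13. ~s, v
14. s, v
Accessibility: uRu, uRv, vRv
Branch closes: s and ~s both at v.
Every branch closes (one shown): unsatisfiable in T, hence also in S4, S5 (every S4/S5-frame is a T-frame).
K-tableau for the formula:
1. ~((s | ~s) -> []<>(s | ~s)) & ([](q | ~q) | ~r), u
2. ~((s | ~s) -> []<>(s | ~s)), u
3. [](q | ~q) | ~r, u
4. s | ~s, u
5. ~[]<>(s | ~s), u
6. ~r, u
7. ~s, u
8. ~<>(s | ~s), v
Accessibility: uRv
Complete open branch: satisfiable in K.

K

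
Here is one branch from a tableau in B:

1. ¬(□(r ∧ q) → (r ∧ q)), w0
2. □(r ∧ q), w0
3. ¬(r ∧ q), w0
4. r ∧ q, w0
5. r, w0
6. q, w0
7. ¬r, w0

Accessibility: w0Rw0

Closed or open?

Both r and ¬r appear at w0.

Closed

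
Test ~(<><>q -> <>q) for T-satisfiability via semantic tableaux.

Yes, satisfiable

1. ~(<><>q -> <>q), 0
2. <><>q, 0   [~->-rule on 1]
3. ~<>q, 0   [~->-rule on 1]
4. ~q, 0   [~<>-rule on 3 via 0R0]
5. <>q, 1   [<>-rule on 2: fresh world 1, 0R1]
6. ~q, 1   [~<>-rule on 3 via 0R1]
7. q, 2   [<>-rule on 5: fresh world 2, 1R2]
Accessibility: 0R0, 0R1, 1R1, 1R2, 2R2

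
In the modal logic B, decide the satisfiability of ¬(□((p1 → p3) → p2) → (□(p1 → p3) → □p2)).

1. ¬(□((p1 → p3) → p2) → (□(p1 → p3) → □p2)), u
2. □((p1 → p3) → p2), u
3. ¬(□(p1 → p3) → □p2), u
4. □(p1 → p3), u
5. ¬□p2, u
6. (p1 → p3) → p2, u
7. p1 → p3, u
8. p2, u
9. p3, u
10. ¬p2, v
11. (p1 → p3) → p2, v
12. p1 → p3, v
13. ¬(p1 → p3), v
14. p1, v
15. ¬p3, v
16. p3, v
Accessibility: uRu, uRv, vRu, vRv
Branch closes: p3 and ¬p3 both at v.
Every branch closes; the branch above is one of them.

Unsatisfiable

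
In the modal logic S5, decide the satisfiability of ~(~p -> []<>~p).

1. ~(~p -> []<>~p), w0
2. ~p, w0
3. ~[]<>~p, w0
4. ~<>~p, w1
5. p, w0
Accessibility: w0Rw0, w0Rw1, w1Rw0, w1Rw1
Branch closes: p and ~p both at w0.
All branches of the tableau close; one closing branch shown above.

Unsatisfiable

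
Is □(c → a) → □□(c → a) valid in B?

Tableau for the negation ¬(□(c → a) → □□(c → a)):
1. ¬(□(c → a) → □□(c → a)), u
2. □(c → a), u
3. ¬□□(c → a), u
4. c → a, u
5. a, u
6. ¬□(c → a), v
7. c → a, v
8. a, v
9. ¬(c → a), w
10. c, w
11. ¬a, w
Accessibility: uRu, uRv, vRu, vRv, vRw, wRv, wRw
The negation has an open branch (countermodel exists).

Invalid (countermodel exists)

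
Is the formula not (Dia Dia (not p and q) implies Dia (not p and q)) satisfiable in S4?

Unsatisfiable

1. not (Dia Dia (not p and q) implies Dia (not p and q)), u
2. Dia Dia (not p and q), u
3. not Dia (not p and q), u
4. not (not p and q), u
5. not q, u
6. Dia (not p and q), v
7. not (not p and q), v
8. not q, v
9. not p and q, w
10. not p, w
11. q, w
12. not (not p and q), w
13. not q, w
Accessibility: uRu, uRv, uRw, vRv, vRw, wRw
Branch closes: q and not q both at w.
Every branch closes; the branch above is one of them.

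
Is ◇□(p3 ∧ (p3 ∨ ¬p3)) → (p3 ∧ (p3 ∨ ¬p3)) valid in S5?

Valid in S5

Tableau for the negation ¬(◇□(p3 ∧ (p3 ∨ ¬p3)) → (p3 ∧ (p3 ∨ ¬p3))):
1. ¬(◇□(p3 ∧ (p3 ∨ ¬p3)) → (p3 ∧ (p3 ∨ ¬p3))), w0
2. ◇□(p3 ∧ (p3 ∨ ¬p3)), w0
3. ¬(p3 ∧ (p3 ∨ ¬p3)), w0
4. ¬p3, w0
5. □(p3 ∧ (p3 ∨ ¬p3)), w1
6. p3 ∧ (p3 ∨ ¬p3), w0
7. p3, w0
8. p3 ∨ ¬p3, w0
Accessibility: w0Rw0, w0Rw1, w1Rw0, w1Rw1
Branch closes: p3 and ¬p3 both at w0.
Every branch of the negation's tableau closes; the branch above is one of them.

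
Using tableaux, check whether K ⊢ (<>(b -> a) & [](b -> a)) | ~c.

Tableau for the negation ~((<>(b -> a) & [](b -> a)) | ~c):
1. ~((<>(b -> a) & [](b -> a)) | ~c), 0
2. ~(<>(b -> a) & [](b -> a)), 0
3. c, 0
4. ~[](b -> a), 0
5. ~(b -> a), 1
6. b, 1
7. ~a, 1
Accessibility: 0R1
The negation has an open branch (countermodel exists).

No, not valid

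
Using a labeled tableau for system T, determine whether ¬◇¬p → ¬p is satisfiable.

1. ¬◇¬p → ¬p, 0
2. ¬p, 0   [→-rule on 1 (branches; this branch)]
Accessibility: 0R0

Yes, satisfiable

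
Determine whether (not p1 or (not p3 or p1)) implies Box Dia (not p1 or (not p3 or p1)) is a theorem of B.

Tableau for the negation not ((not p1 or (not p3 or p1)) implies Box Dia (not p1 or (not p3 or p1))):
1. not ((not p1 or (not p3 or p1)) implies Box Dia (not p1 or (not p3 or p1))), 0
2. not p1 or (not p3 or p1), 0   [neg-implies-rule on 1]
3. not Box Dia (not p1 or (not p3 or p1)), 0   [neg-implies-rule on 1]
4. not p3 or p1, 0   [or-rule on 2 (branches; this branch)]
5. p1, 0   [or-rule on 4 (branches; this branch)]
6. not Dia (not p1 or (not p3 or p1)), 1   [neg-Box-rule on 3: fresh world 1, 0R1]
7. not (not p1 or (not p3 or p1)), 0   [neg-Dia-rule on 6 via 1R0]
8. not (not p3 or p1), 0   [neg-or-rule on 7]
9. p3, 0   [neg-or-rule on 8]
10. not p1, 0   [neg-or-rule on 8]
Accessibility: 0R0, 0R1, 1R0, 1R1
Branch closes: p1 and not p1 both at 0.
All branches of the negation close; one closing branch shown above.

Valid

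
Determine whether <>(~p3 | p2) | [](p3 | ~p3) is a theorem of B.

Tableau for the negation ~(<>(~p3 | p2) | [](p3 | ~p3)):
1. ~(<>(~p3 | p2) | [](p3 | ~p3)), 0
2. ~<>(~p3 | p2), 0   [~|-rule on 1]
3. ~[](p3 | ~p3), 0   [~|-rule on 1]
4. ~(~p3 | p2), 0   [~<>-rule on 2 via 0R0]
5. p3, 0   [~|-rule on 4]
6. ~p2, 0   [~|-rule on 4]
7. ~(p3 | ~p3), 1   [~[]-rule on 3: fresh world 1, 0R1]
8. ~p3, 1   [~|-rule on 7]
9. p3, 1   [~|-rule on 7]
Accessibility: 0R0, 0R1, 1R0, 1R1
Branch closes: p3 and ~p3 both at 1.
All branches of the negation close; one closing branch shown above.

Yes, valid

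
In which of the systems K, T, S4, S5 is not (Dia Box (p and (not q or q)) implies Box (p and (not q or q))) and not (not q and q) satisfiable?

S4-tableau for the formula:
1. not (Dia Box (p and (not q or q)) implies Box (p and (not q or q))) and not (not q and q), 0
2. not (Dia Box (p and (not q or q)) implies Box (p and (not q or q))), 0   [and-rule on 1]
3. not (not q and q), 0   [and-rule on 1]
4. Dia Box (p and (not q or q)), 0   [neg-implies-rule on 2]
5. not Box (p and (not q or q)), 0   [neg-implies-rule on 2]
6. not q, 0   [neg-and-rule on 3 (branches; this branch)]
7. Box (p and (not q or q)), 1   [Dia-rule on 4: fresh world 1, 0R1]
8. p and (not q or q), 1   [Box-rule on 7 via 1R1]
9. p, 1   [and-rule on 8]
10. not q or q, 1   [and-rule on 8]
11. q, 1   [or-rule on 10 (branches; this branch)]
12. not (p and (not q or q)), 2   [neg-Box-rule on 5: fresh world 2, 0R2]
13. not p, 2   [neg-and-rule on 12 (branches; this branch)]
Accessibility: 0R0, 0R1, 0R2, 1R1, 2R2
Complete open branch: satisfiable in S4, hence also in K, T (this S4-model is also a K-model and a T-model).
S5-tableau for the formula:
1. not (Dia Box (p and (not q or q)) implies Box (p and (not q or q))) and not (not q and q), 0
2. not (Dia Box (p and (not q or q)) implies Box (p and (not q or q))), 0   [and-rule on 1]
3. not (not q and q), 0   [and-rule on 1]
4. Dia Box (p and (not q or q)), 0   [neg-implies-rule on 2]
5. not Box (p and (not q or q)), 0   [neg-implies-rule on 2]
6. not q, 0   [neg-and-rule on 3 (branches; this branch)]
7. Box (p and (not q or q)), 1   [Dia-rule on 4: fresh world 1, 0R1]
8. p and (not q or q), 0   [Box-rule on 7 via 1R0]
9. p, 0   [and-rule on 8]
10. not q or q, 0   [and-rule on 8]
11. p and (not q or q), 1   [Box-rule on 7 via 1R1]
12. p, 1   [and-rule on 11]
13. not q or q, 1   [and-rule on 11]
14. q, 1   [or-rule on 13 (branches; this branch)]
15. not (p and (not q or q)), 2   [neg-Box-rule on 5: fresh world 2, 0R2]
16. p and (not q or q), 2   [Box-rule on 7 via 1R2]
17. p, 2   [and-rule on 16]
18. not q or q, 2   [and-rule on 16]
19. not (not q or q), 2   [neg-and-rule on 15 (branches; this branch)]
20. q, 2   [neg-or-rule on 19]
21. not q, 2   [neg-or-rule on 19]
Accessibility: 0R0, 0R1, 0R2, 1R0, 1R1, 1R2, 2R0, 2R1, 2R2
Branch closes: q and not q both at 2.
Every branch closes (one shown): unsatisfiable in S5.

K, T, S4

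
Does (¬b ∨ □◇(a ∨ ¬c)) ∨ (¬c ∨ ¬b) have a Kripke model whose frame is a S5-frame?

1. (¬b ∨ □◇(a ∨ ¬c)) ∨ (¬c ∨ ¬b), w0
2. ¬c ∨ ¬b, w0
3. ¬b, w0
Accessibility: w0Rw0

Satisfiable (open branch found)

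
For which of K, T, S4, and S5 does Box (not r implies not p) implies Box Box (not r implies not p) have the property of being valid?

T-tableau for the negation not (Box (not r implies not p) implies Box Box (not r implies not p)):
1. not (Box (not r implies not p) implies Box Box (not r implies not p)), 0
2. Box (not r implies not p), 0   [neg-implies-rule on 1]
3. not Box Box (not r implies not p), 0   [neg-implies-rule on 1]
4. not r implies not p, 0   [Box-rule on 2 via 0R0]
5. not p, 0   [implies-rule on 4 (branches; this branch)]
6. not Box (not r implies not p), 1   [neg-Box-rule on 3: fresh world 1, 0R1]
7. not r implies not p, 1   [Box-rule on 2 via 0R1]
8. not p, 1   [implies-rule on 7 (branches; this branch)]
9. not (not r implies not p), 2   [neg-Box-rule on 6: fresh world 2, 1R2]
10. not r, 2   [neg-implies-rule on 9]
11. p, 2   [neg-implies-rule on 9]
Accessibility: 0R0, 0R1, 1R1, 1R2, 2R2
Complete open branch: countermodel on a T-frame, so not valid in T, nor in K (the same frame is also a K-frame).
S4-tableau for the negation not (Box (not r implies not p) implies Box Box (not r implies not p)):
1. not (Box (not r implies not p) implies Box Box (not r implies not p)), 0
2. Box (not r implies not p), 0   [neg-implies-rule on 1]
3. not Box Box (not r implies not p), 0   [neg-implies-rule on 1]
4. not r implies not p, 0   [Box-rule on 2 via 0R0]
5. not p, 0   [implies-rule on 4 (branches; this branch)]
6. not Box (not r implies not p), 1   [neg-Box-rule on 3: fresh world 1, 0R1]
7. not r implies not p, 1   [Box-rule on 2 via 0R1]
8. not p, 1   [implies-rule on 7 (branches; this branch)]
9. not (not r implies not p), 2   [neg-Box-rule on 6: fresh world 2, 1R2]
10. not r, 2   [neg-implies-rule on 9]
11. p, 2   [neg-implies-rule on 9]
12. not r implies not p, 2   [Box-rule on 2 via 0R2]
13. not p, 2   [implies-rule on 12 (branches; this branch)]
Accessibility: 0R0, 0R1, 0R2, 1R1, 1R2, 2R2
Branch closes: p and not p both at 2.
Every branch closes (one shown): valid in S4, hence also in S5 (every theorem of S4 is a theorem of S5).

S4, S5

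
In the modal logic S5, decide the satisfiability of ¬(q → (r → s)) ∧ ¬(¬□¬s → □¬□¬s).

1. ¬(q → (r → s)) ∧ ¬(¬□¬s → □¬□¬s), u
2. ¬(q → (r → s)), u   [∧-rule on 1]
3. ¬(¬□¬s → □¬□¬s), u   [∧-rule on 1]
4. q, u   [¬→-rule on 2]
5. ¬(r → s), u   [¬→-rule on 2]
6. ¬□¬s, u   [¬→-rule on 3]
7. ¬□¬□¬s, u   [¬→-rule on 3]
8. r, u   [¬→-rule on 5]
9. ¬s, u   [¬→-rule on 5]
10. s, v   [¬□-rule on 6: fresh world v, uRv]
11. □¬s, w   [¬□-rule on 7: fresh world w, uRw]
12. ¬s, v   [□-rule on 11 via wRv]
Accessibility: uRu, uRv, uRw, vRu, vRv, vRw, wRu, wRv, wRw
Branch closes: s and ¬s both at v.
(One branch shown.) All branches close.

Unsatisfiable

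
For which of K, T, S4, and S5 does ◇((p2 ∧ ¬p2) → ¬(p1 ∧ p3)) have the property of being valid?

T, S4, S5

T-tableau for the negation ¬◇((p2 ∧ ¬p2) → ¬(p1 ∧ p3)):
1. ¬◇((p2 ∧ ¬p2) → ¬(p1 ∧ p3)), u
2. ¬((p2 ∧ ¬p2) → ¬(p1 ∧ p3)), u
3. p2 ∧ ¬p2, u
4. p1 ∧ p3, u
5. p2, u
6. ¬p2, u
Accessibility: uRu
Branch closes: p2 and ¬p2 both at u.
Every branch closes (one shown): valid in T, hence also in S4, S5 (every theorem of T is a theorem of S4 and S5).
K-tableau for the negation ¬◇((p2 ∧ ¬p2) → ¬(p1 ∧ p3)):
1. ¬◇((p2 ∧ ¬p2) → ¬(p1 ∧ p3)), u
Complete open branch: countermodel on a K-frame, so not valid in K.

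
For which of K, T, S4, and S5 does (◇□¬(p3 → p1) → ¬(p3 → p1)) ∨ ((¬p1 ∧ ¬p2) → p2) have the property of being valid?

S5

S5-tableau for the negation ¬((◇□¬(p3 → p1) → ¬(p3 → p1)) ∨ ((¬p1 ∧ ¬p2) → p2)):
1. ¬((◇□¬(p3 → p1) → ¬(p3 → p1)) ∨ ((¬p1 ∧ ¬p2) → p2)), w0
2. ¬(◇□¬(p3 → p1) → ¬(p3 → p1)), w0
3. ¬((¬p1 ∧ ¬p2) → p2), w0
4. ◇□¬(p3 → p1), w0
5. p3 → p1, w0
6. ¬p1 ∧ ¬p2, w0
7. ¬p2, w0
8. ¬p1, w0
9. ¬p3, w0
10. □¬(p3 → p1), w1
11. ¬(p3 → p1), w0
12. p3, w0
Accessibility: w0Rw0, w0Rw1, w1Rw0, w1Rw1
Branch closes: p3 and ¬p3 both at w0.
Every branch closes (one shown): valid in S5.
S4-tableau for the negation ¬((◇□¬(p3 → p1) → ¬(p3 → p1)) ∨ ((¬p1 ∧ ¬p2) → p2)):
1. ¬((◇□¬(p3 → p1) → ¬(p3 → p1)) ∨ ((¬p1 ∧ ¬p2) → p2)), w0
2. ¬(◇□¬(p3 → p1) → ¬(p3 → p1)), w0
3. ¬((¬p1 ∧ ¬p2) → p2), w0
4. ◇□¬(p3 → p1), w0
5. p3 → p1, w0
6. ¬p1 ∧ ¬p2, w0
7. ¬p2, w0
8. ¬p1, w0
9. ¬p3, w0
10. □¬(p3 → p1), w1
11. ¬(p3 → p1), w1
12. p3, w1
13. ¬p1, w1
Accessibility: w0Rw0, w0Rw1, w1Rw1
Complete open branch: countermodel on an S4-frame, so not valid in S4, nor in K, T (the same frame is also a K-frame and a T-frame).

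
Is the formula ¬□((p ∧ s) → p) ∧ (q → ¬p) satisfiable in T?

1. ¬□((p ∧ s) → p) ∧ (q → ¬p), 0
2. ¬□((p ∧ s) → p), 0
3. q → ¬p, 0
4. ¬p, 0
5. ¬((p ∧ s) → p), 1
6. p ∧ s, 1
7. ¬p, 1
8. p, 1
9. s, 1
Accessibility: 0R0, 0R1, 1R1
Branch closes: p and ¬p both at 1.
All branches of the tableau close; one closing branch shown above.

Unsatisfiable (every branch closes)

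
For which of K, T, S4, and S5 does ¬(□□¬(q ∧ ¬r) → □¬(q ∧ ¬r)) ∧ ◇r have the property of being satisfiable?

T-tableau for the formula:
1. ¬(□□¬(q ∧ ¬r) → □¬(q ∧ ¬r)) ∧ ◇r, u
2. ¬(□□¬(q ∧ ¬r) → □¬(q ∧ ¬r)), u
3. ◇r, u
4. □□¬(q ∧ ¬r), u
5. ¬□¬(q ∧ ¬r), u
6. □¬(q ∧ ¬r), u
7. ¬(q ∧ ¬r), u
8. r, u
9. r, v
10. □¬(q ∧ ¬r), v
11. ¬(q ∧ ¬r), v
12. q ∧ ¬r, w
13. q, w
14. ¬r, w
15. □¬(q ∧ ¬r), w
16. ¬(q ∧ ¬r), w
17. r, w
Accessibility: uRu, uRv, uRw, vRv, wRw
Branch closes: r and ¬r both at w.
Every branch closes (one shown): unsatisfiable in T, hence also in S4, S5 (every S4/S5-frame is a T-frame).
K-tableau for the formula:
1. ¬(□□¬(q ∧ ¬r) → □¬(q ∧ ¬r)) ∧ ◇r, u
2. ¬(□□¬(q ∧ ¬r) → □¬(q ∧ ¬r)), u
3. ◇r, u
4. □□¬(q ∧ ¬r), u
5. ¬□¬(q ∧ ¬r), u
6. r, v
7. □¬(q ∧ ¬r), v
8. q ∧ ¬r, w
9. q, w
10. ¬r, w
11. □¬(q ∧ ¬r), w
Accessibility: uRv, uRw
Complete open branch: satisfiable in K.

K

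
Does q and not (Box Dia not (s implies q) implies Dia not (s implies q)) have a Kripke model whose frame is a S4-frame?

No, unsatisfiable

1. q and not (Box Dia not (s implies q) implies Dia not (s implies q)), w0
2. q, w0
3. not (Box Dia not (s implies q) implies Dia not (s implies q)), w0
4. Box Dia not (s implies q), w0
5. not Dia not (s implies q), w0
6. Dia not (s implies q), w0
7. s implies q, w0
8. not (s implies q), w1
9. s, w1
10. not q, w1
11. Dia not (s implies q), w1
12. s implies q, w1
13. q, w1
Accessibility: w0Rw0, w0Rw1, w1Rw1
Branch closes: q and not q both at w1.
Every branch closes; the branch above is one of them.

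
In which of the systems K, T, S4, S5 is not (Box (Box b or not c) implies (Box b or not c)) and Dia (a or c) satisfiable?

K

K-tableau for the formula:
1. not (Box (Box b or not c) implies (Box b or not c)) and Dia (a or c), u
2. not (Box (Box b or not c) implies (Box b or not c)), u
3. Dia (a or c), u
4. Box (Box b or not c), u
5. not (Box b or not c), u
6. not Box b, u
7. c, u
8. a or c, v
9. Box b or not c, v
10. c, v
11. Box b, v
12. not b, w
13. Box b or not c, w
14. not c, w
Accessibility: uRv, uRw
Complete open branch: satisfiable in K.
T-tableau for the formula:
1. not (Box (Box b or not c) implies (Box b or not c)) and Dia (a or c), u
2. not (Box (Box b or not c) implies (Box b or not c)), u
3. Dia (a or c), u
4. Box (Box b or not c), u
5. not (Box b or not c), u
6. not Box b, u
7. c, u
8. Box b or not c, u
9. Box b, u
10. b, u
11. a or c, v
12. Box b or not c, v
13. b, v
14. c, v
15. Box b, v
16. not b, w
17. Box b or not c, w
18. b, w
Accessibility: uRu, uRv, uRw, vRv, wRw
Branch closes: b and not b both at w.
Every branch closes (one shown): unsatisfiable in T, hence also in S4, S5 (every S4/S5-frame is a T-frame).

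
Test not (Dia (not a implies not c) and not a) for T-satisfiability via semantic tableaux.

Satisfiable (open branch found)

1. not (Dia (not a implies not c) and not a), 0
2. a, 0
Accessibility: 0R0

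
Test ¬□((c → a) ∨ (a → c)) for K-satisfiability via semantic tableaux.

1. ¬□((c → a) ∨ (a → c)), 0
2. ¬((c → a) ∨ (a → c)), 1
3. ¬(c → a), 1
4. ¬(a → c), 1
5. c, 1
6. ¬a, 1
7. a, 1
8. ¬c, 1
Accessibility: 0R1
Branch closes: a and ¬a both at 1.
All branches of the tableau close; one closing branch shown above.

No, unsatisfiable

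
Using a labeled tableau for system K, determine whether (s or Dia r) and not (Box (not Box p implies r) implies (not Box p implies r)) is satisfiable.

1. (s or Dia r) and not (Box (not Box p implies r) implies (not Box p implies r)), w0
2. s or Dia r, w0
3. not (Box (not Box p implies r) implies (not Box p implies r)), w0
4. Box (not Box p implies r), w0
5. not (not Box p implies r), w0
6. not Box p, w0
7. not r, w0
8. Dia r, w0
9. not p, w1
10. not Box p implies r, w1
11. r, w1
12. r, w2
13. not Box p implies r, w2
Accessibility: w0Rw1, w0Rw2

Satisfiable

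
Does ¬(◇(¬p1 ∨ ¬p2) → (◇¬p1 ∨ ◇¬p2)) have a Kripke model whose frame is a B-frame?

1. ¬(◇(¬p1 ∨ ¬p2) → (◇¬p1 ∨ ◇¬p2)), 0
2. ◇(¬p1 ∨ ¬p2), 0
3. ¬(◇¬p1 ∨ ◇¬p2), 0
4. ¬◇¬p1, 0
5. ¬◇¬p2, 0
6. p1, 0
7. p2, 0
8. ¬p1 ∨ ¬p2, 1
9. p1, 1
10. p2, 1
11. ¬p2, 1
Accessibility: 0R0, 0R1, 1R0, 1R1
Branch closes: p2 and ¬p2 both at 1.
Every branch closes; the branch above is one of them.

Unsatisfiable (every branch closes)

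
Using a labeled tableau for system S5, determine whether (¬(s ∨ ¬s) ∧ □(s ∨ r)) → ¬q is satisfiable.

1. (¬(s ∨ ¬s) ∧ □(s ∨ r)) → ¬q, 0
2. ¬q, 0   [→-rule on 1 (branches; this branch)]
Accessibility: 0R0

Yes, satisfiable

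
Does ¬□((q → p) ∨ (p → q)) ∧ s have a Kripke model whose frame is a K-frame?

1. ¬□((q → p) ∨ (p → q)) ∧ s, u
2. ¬□((q → p) ∨ (p → q)), u   [∧-rule on 1]
3. s, u   [∧-rule on 1]
4. ¬((q → p) ∨ (p → q)), v   [¬□-rule on 2: fresh world v, uRv]
5. ¬(q → p), v   [¬∨-rule on 4]
6. ¬(p → q), v   [¬∨-rule on 4]
7. q, v   [¬→-rule on 5]
8. ¬p, v   [¬→-rule on 5]
9. p, v   [¬→-rule on 6]
10. ¬q, v   [¬→-rule on 6]
Accessibility: uRv
Branch closes: p and ¬p both at v.
(One branch shown.) All branches close.

Unsatisfiable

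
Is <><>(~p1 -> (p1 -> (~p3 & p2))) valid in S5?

Valid in S5

Tableau for the negation ~<><>(~p1 -> (p1 -> (~p3 & p2))):
1. ~<><>(~p1 -> (p1 -> (~p3 & p2))), u
2. ~<>(~p1 -> (p1 -> (~p3 & p2))), u
3. ~(~p1 -> (p1 -> (~p3 & p2))), u
4. ~p1, u
5. ~(p1 -> (~p3 & p2)), u
6. p1, u
7. ~(~p3 & p2), u
Accessibility: uRu
Branch closes: p1 and ~p1 both at u.
All branches of the negation close; one closing branch shown above.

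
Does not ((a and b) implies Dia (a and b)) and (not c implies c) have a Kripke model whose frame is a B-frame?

No, unsatisfiable

1. not ((a and b) implies Dia (a and b)) and (not c implies c), w0
2. not ((a and b) implies Dia (a and b)), w0   [and-rule on 1]
3. not c implies c, w0   [and-rule on 1]
4. a and b, w0   [neg-implies-rule on 2]
5. not Dia (a and b), w0   [neg-implies-rule on 2]
6. a, w0   [and-rule on 4]
7. b, w0   [and-rule on 4]
8. not (a and b), w0   [neg-Dia-rule on 5 via w0Rw0]
9. c, w0   [implies-rule on 3 (branches; this branch)]
10. not b, w0   [neg-and-rule on 8 (branches; this branch)]
Accessibility: w0Rw0
Branch closes: b and not b both at w0.
All branches of the tableau close; one closing branch shown above.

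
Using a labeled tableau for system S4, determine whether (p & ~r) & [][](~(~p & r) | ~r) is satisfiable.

Satisfiable (open branch found)

1. (p & ~r) & [][](~(~p & r) | ~r), w0
2. p & ~r, w0
3. [][](~(~p & r) | ~r), w0
4. p, w0
5. ~r, w0
6. [](~(~p & r) | ~r), w0
7. ~(~p & r) | ~r, w0
Accessibility: w0Rw0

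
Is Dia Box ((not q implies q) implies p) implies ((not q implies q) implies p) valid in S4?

No, not valid

Tableau for the negation not (Dia Box ((not q implies q) implies p) implies ((not q implies q) implies p)):
1. not (Dia Box ((not q implies q) implies p) implies ((not q implies q) implies p)), 0
2. Dia Box ((not q implies q) implies p), 0
3. not ((not q implies q) implies p), 0
4. not q implies q, 0
5. not p, 0
6. q, 0
7. Box ((not q implies q) implies p), 1
8. (not q implies q) implies p, 1
9. p, 1
Accessibility: 0R0, 0R1, 1R1
The negation has an open branch (countermodel exists).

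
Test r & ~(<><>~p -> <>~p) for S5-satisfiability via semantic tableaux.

1. r & ~(<><>~p -> <>~p), u
2. r, u
3. ~(<><>~p -> <>~p), u
4. <><>~p, u
5. ~<>~p, u
6. p, u
7. <>~p, v
8. p, v
9. ~p, w
10. p, w
Accessibility: uRu, uRv, uRw, vRu, vRv, vRw, wRu, wRv, wRw
Branch closes: p and ~p both at w.
(One branch shown.) All branches close.

Unsatisfiable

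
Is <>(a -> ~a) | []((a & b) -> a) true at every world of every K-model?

Tableau for the negation ~(<>(a -> ~a) | []((a & b) -> a)):
1. ~(<>(a -> ~a) | []((a & b) -> a)), 0
2. ~<>(a -> ~a), 0
3. ~[]((a & b) -> a), 0
4. ~((a & b) -> a), 1
5. a & b, 1
6. ~a, 1
7. a, 1
8. b, 1
Accessibility: 0R1
Branch closes: a and ~a both at 1.
Every branch of the negation's tableau closes; the branch above is one of them.

Valid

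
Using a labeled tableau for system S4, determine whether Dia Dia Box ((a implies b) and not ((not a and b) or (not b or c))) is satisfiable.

1. Dia Dia Box ((a implies b) and not ((not a and b) or (not b or c))), 0
2. Dia Box ((a implies b) and not ((not a and b) or (not b or c))), 1   [Dia-rule on 1: fresh world 1, 0R1]
3. Box ((a implies b) and not ((not a and b) or (not b or c))), 2   [Dia-rule on 2: fresh world 2, 1R2]
4. (a implies b) and not ((not a and b) or (not b or c)), 2   [Box-rule on 3 via 2R2]
5. a implies b, 2   [and-rule on 4]
6. not ((not a and b) or (not b or c)), 2   [and-rule on 4]
7. not (not a and b), 2   [neg-or-rule on 6]
8. not (not b or c), 2   [neg-or-rule on 6]
9. b, 2   [neg-or-rule on 8]
10. not c, 2   [neg-or-rule on 8]
11. a, 2   [neg-and-rule on 7 (branches; this branch)]
Accessibility: 0R0, 0R1, 0R2, 1R1, 1R2, 2R2

Yes, satisfiable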